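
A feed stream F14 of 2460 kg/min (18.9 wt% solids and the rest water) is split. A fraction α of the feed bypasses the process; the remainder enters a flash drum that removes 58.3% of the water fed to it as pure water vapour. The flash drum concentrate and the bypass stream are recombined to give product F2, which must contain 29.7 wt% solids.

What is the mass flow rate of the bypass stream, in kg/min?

All 2460×0.189 = 464.94 kg/min of solids reaches F2, so F2 = 464.94/0.297 = 1565.5 kg/min and vapour = 894.55 kg/min.
The evaporator receives (1−α)·2460 of feed at 0.811 water and removes 0.583 of that water:
0.583×0.811×(1−α)×2460 = 894.55
(1−α) = 894.55/1163.1 = 0.7691;  α = 0.2309.
Bypass flow = 0.2309×2460 = 568.04 kg/min.

568 kg/min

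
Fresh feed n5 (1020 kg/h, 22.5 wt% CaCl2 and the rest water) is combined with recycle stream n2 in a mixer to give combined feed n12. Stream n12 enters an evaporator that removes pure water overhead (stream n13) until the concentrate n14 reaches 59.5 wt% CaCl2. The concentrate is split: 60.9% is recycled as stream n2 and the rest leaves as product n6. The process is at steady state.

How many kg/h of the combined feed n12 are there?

1621 kg/h

Overall CaCl2 balance (none leaves overhead): CaCl2 in fresh feed = CaCl2 in product, i.e. 1020×0.225 = (1−0.609)·n14·0.595.
n14 = 229.5/(0.595×0.391) = 986.48 kg/h.
Recycle n2 = 0.609×986.48 = 600.77 kg/h.
Combined feed n12 = 1020 + 600.77 = 1620.8 kg/h.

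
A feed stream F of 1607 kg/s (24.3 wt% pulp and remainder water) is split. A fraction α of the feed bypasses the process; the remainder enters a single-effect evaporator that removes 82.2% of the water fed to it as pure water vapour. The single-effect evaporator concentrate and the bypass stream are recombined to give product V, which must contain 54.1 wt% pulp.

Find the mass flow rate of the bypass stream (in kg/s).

184.5 kg/s

All 1607×0.243 = 390.5 kg/s of pulp reaches V, so V = 390.5/0.541 = 721.81 kg/s and vapour = 885.19 kg/s.
The evaporator receives (1−α)·1607 of feed at 0.757 water and removes 0.822 of that water:
0.822×0.757×(1−α)×1607 = 885.19
(1−α) = 885.19/999.96 = 0.8852;  α = 0.1148.
Bypass flow = 0.1148×1607 = 184.45 kg/s.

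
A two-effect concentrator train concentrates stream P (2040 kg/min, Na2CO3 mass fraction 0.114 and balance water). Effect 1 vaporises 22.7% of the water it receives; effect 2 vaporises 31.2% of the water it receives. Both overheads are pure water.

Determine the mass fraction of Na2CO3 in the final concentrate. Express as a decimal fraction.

0.195

water in feed = 2040×0.886 = 1807.4 kg/min.
After stage 1: water left = (1−0.227)×1807.4 = 1397.2; stream total = 1629.7 kg/min.
After stage 2: water left = (1−0.312)×1397.2 = 961.24; final concentrate = 1193.8 kg/min.
Na2CO3 fraction = 232.56/1193.8 = 0.195.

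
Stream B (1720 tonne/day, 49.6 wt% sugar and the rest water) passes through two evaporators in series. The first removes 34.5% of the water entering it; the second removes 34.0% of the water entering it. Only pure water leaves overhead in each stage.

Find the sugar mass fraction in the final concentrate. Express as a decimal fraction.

0.6948

water in feed = 1720×0.504 = 866.88 tonne/day.
After stage 1: water left = (1−0.345)×866.88 = 567.81; stream total = 1420.9 tonne/day.
After stage 2: water left = (1−0.340)×567.81 = 374.75; final concentrate = 1227.9 tonne/day.
sugar fraction = 853.12/1227.9 = 0.6948.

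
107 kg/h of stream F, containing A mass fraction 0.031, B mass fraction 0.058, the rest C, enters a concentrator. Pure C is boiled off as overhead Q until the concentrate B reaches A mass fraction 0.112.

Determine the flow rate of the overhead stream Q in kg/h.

77.38 kg/h

A is conserved: 107×0.031 = 3.317 kg/h all reports to the concentrate.
Concentrate = 3.317/(target fraction) = 29.616 kg/h.
Overhead = 107 − 29.616 = 77.384 kg/h.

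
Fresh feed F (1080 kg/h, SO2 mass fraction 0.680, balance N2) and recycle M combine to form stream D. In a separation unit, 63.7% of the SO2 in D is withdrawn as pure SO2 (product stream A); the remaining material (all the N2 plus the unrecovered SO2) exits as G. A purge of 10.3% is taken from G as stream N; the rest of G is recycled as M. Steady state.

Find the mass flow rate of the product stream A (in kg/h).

SO2 in D: m_A = 1080×0.680 + (1−0.103)·(1−0.637)·m_A, so m_A = 734.4/0.6744 = 1089 kg/h.
Product A = 0.637×1089 = 693.68 kg/h.

693.7 kg/h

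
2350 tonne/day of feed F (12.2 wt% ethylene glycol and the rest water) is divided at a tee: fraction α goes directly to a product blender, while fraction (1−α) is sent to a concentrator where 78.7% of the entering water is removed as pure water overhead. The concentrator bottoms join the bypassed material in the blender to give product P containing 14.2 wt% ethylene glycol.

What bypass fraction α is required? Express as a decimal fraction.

0.796

All 2350×0.122 = 286.7 tonne/day of ethylene glycol reaches P, so P = 286.7/0.142 = 2019 tonne/day and vapour = 330.99 tonne/day.
The evaporator receives (1−α)·2350 of feed at 0.878 water and removes 0.787 of that water:
0.787×0.878×(1−α)×2350 = 330.99
(1−α) = 330.99/1623.8 = 0.2038;  α = 0.7962.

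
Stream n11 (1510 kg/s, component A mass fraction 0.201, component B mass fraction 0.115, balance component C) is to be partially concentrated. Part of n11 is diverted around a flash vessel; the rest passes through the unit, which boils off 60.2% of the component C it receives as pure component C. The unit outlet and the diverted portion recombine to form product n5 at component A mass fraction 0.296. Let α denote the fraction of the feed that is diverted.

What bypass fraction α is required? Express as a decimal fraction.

0.221

All 1510×0.201 = 303.51 kg/s of component A reaches n5, so n5 = 303.51/0.296 = 1025.4 kg/s and vapour = 484.63 kg/s.
The evaporator receives (1−α)·1510 of feed at 0.684 component C and removes 0.602 of that component C:
0.602×0.684×(1−α)×1510 = 484.63
(1−α) = 484.63/621.77 = 0.7794;  α = 0.2206.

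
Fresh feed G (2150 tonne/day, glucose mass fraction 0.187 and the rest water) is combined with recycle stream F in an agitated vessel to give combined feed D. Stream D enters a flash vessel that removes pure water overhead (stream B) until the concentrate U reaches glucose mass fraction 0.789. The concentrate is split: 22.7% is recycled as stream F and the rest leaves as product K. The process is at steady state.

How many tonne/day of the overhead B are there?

1640 tonne/day

Overall glucose balance (none leaves overhead): glucose in fresh feed = glucose in product, i.e. 2150×0.187 = (1−0.227)·U·0.789.
U = 402.05/(0.789×0.773) = 659.21 tonne/day.
Recycle F = 0.227×659.21 = 149.64 tonne/day.
Combined feed D = 2150 + 149.64 = 2299.6 tonne/day.
Overhead B = D − U = 2299.6 − 659.21 = 1640.4 tonne/day.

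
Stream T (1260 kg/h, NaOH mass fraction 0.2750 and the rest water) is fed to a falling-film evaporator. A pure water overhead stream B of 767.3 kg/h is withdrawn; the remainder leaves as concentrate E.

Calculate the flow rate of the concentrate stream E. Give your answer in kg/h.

492.7 kg/h

Concentrate = 1260 − 767.3 = 492.7 kg/h.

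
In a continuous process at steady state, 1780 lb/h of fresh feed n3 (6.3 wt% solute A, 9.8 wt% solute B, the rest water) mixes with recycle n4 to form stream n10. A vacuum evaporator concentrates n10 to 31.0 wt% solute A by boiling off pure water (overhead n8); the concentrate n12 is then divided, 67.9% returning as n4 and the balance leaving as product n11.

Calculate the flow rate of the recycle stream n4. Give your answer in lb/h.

Overall solute A balance (none leaves overhead): solute A in fresh feed = solute A in product, i.e. 1780×0.063 = (1−0.679)·n12·0.310.
n12 = 112.14/(0.310×0.321) = 1126.9 lb/h.
Recycle n4 = 0.679×1126.9 = 765.18 lb/h.

765.2 lb/h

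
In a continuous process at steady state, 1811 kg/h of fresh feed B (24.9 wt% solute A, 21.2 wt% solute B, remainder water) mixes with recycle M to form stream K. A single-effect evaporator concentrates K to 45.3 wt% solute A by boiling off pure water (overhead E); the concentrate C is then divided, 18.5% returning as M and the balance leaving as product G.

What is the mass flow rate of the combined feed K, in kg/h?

2037 kg/h

Overall solute A balance (none leaves overhead): solute A in fresh feed = solute A in product, i.e. 1811×0.249 = (1−0.185)·C·0.453.
C = 450.94/(0.453×0.815) = 1221.4 kg/h.
Recycle M = 0.185×1221.4 = 225.96 kg/h.
Combined feed K = 1811 + 225.96 = 2037 kg/h.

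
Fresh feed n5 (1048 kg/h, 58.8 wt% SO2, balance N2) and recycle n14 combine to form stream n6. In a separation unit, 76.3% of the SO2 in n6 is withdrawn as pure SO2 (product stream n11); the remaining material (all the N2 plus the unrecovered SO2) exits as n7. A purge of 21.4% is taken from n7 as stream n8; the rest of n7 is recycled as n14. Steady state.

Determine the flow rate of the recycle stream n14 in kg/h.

N2 enters only via n5 and leaves only via the purge: 1048×0.412 = 0.214×(N2 in n7), and the separation unit passes all N2, so N2 in n6 = N2 in n7 = 2017.6 kg/h.
SO2 in n6: m_A = 1048×0.588 + (1−0.214)·(1−0.763)·m_A, so m_A = 616.22/0.8137 = 757.29 kg/h.
n7 = (1−0.763)×757.29 + 2017.6 = 2197.1 kg/h.
Recycle n14 = (1−0.214)×2197.1 = 1726.9 kg/h.

1727 kg/h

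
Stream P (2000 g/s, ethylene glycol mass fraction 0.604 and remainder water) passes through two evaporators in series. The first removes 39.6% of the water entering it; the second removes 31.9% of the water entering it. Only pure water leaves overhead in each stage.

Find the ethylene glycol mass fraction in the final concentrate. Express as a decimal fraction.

water in feed = 2000×0.396 = 792 g/s.
After stage 1: water left = (1−0.396)×792 = 478.37; stream total = 1686.4 g/s.
After stage 2: water left = (1−0.319)×478.37 = 325.77; final concentrate = 1533.8 g/s.
ethylene glycol fraction = 1208/1533.8 = 0.788.

0.788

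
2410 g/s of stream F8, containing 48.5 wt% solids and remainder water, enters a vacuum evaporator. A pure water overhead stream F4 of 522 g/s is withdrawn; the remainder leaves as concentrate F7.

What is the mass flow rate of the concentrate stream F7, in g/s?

1888 g/s

Concentrate = 2410 − 522 = 1888 g/s.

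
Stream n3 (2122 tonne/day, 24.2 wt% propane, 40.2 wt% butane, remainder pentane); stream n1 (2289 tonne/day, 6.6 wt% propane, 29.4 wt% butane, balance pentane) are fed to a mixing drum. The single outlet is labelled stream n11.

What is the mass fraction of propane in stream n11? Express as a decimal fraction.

0.151

Total flow out = 2122 + 2289 = 4411 tonne/day.
propane in = 2122×0.242 + 2289×0.066 = 664.6 tonne/day.
propane mass fraction in n11 = 664.6/4411 = 0.151.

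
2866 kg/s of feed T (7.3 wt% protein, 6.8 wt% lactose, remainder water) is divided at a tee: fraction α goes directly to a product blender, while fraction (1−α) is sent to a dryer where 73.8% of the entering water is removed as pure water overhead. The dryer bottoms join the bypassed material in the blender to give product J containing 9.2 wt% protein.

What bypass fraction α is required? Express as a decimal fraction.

All 2866×0.073 = 209.22 kg/s of protein reaches J, so J = 209.22/0.092 = 2274.1 kg/s and vapour = 591.89 kg/s.
The evaporator receives (1−α)·2866 of feed at 0.859 water and removes 0.738 of that water:
0.738×0.859×(1−α)×2866 = 591.89
(1−α) = 591.89/1816.9 = 0.3258;  α = 0.6742.

0.674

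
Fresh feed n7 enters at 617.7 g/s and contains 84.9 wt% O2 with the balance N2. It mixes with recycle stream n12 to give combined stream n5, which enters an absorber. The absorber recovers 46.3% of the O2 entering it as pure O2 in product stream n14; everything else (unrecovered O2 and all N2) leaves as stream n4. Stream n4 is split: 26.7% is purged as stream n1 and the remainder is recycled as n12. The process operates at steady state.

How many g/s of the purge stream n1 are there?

217.3 g/s

N2 enters only via n7 and leaves only via the purge: 617.7×0.151 = 0.267×(N2 in n4), and the absorber passes all N2, so N2 in n5 = N2 in n4 = 349.34 g/s.
O2 in n5: m_A = 617.7×0.849 + (1−0.267)·(1−0.463)·m_A, so m_A = 524.43/0.6064 = 864.85 g/s.
n4 = (1−0.463)×864.85 + 349.34 = 813.76 g/s.
Purge n1 = 0.267×813.76 = 217.27 g/s.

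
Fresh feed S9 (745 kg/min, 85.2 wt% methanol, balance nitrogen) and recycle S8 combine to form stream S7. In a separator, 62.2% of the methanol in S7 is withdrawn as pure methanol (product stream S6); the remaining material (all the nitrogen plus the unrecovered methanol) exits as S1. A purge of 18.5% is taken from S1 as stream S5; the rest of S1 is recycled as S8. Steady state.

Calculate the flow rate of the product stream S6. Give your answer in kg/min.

570.6 kg/min

methanol in S7: m_A = 745×0.852 + (1−0.185)·(1−0.622)·m_A, so m_A = 634.74/0.6919 = 917.35 kg/min.
Product S6 = 0.622×917.35 = 570.59 kg/min.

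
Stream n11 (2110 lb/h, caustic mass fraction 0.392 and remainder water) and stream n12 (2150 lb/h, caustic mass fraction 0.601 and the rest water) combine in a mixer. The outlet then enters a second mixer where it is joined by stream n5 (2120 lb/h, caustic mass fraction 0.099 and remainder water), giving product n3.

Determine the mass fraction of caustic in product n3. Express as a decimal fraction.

Overall, product flow = 6380 lb/h.
caustic in = 2110×0.392 + 2150×0.601 + 2120×0.099 = 2329.2 lb/h.
caustic fraction in n3 = 0.365.

0.365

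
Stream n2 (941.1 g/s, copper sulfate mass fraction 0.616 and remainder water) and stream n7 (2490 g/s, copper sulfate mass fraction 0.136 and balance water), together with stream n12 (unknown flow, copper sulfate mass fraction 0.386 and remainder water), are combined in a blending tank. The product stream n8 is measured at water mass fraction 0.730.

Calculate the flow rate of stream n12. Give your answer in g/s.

Let n12 be the unknown flow. Total out = 3431.1 + n12.
water balance: 2512.7 + 0.614·n12 = 0.730·(3431.1 + n12)
(0.614 − 0.730)·n12 = 0.730×3431.1 − 2512.7 = -8.0394
n12 = -8.0394 / -0.116 = 69.305 g/s

69.31 g/s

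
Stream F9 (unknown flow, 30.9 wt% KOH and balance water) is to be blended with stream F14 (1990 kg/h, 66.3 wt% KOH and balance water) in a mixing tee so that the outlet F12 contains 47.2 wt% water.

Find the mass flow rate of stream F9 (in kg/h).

1227 kg/h

Let F9 be the unknown flow. Total out = 1990 + F9.
water balance: 670.63 + 0.691·F9 = 0.472·(1990 + F9)
(0.691 − 0.472)·F9 = 0.472×1990 − 670.63 = 268.65
F9 = 268.65 / 0.219 = 1226.7 kg/h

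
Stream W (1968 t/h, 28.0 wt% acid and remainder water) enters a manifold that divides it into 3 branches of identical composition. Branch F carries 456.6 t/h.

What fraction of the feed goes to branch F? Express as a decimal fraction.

0.232

Fraction to F = 456.6/1968 = 0.2320.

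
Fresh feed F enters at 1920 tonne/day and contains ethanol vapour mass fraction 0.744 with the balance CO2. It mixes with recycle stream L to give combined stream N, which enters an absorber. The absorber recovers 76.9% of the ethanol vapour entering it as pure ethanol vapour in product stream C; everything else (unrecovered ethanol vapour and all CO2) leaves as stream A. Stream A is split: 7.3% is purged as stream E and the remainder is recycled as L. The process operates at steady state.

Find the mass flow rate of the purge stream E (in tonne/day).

CO2 enters only via F and leaves only via the purge: 1920×0.256 = 0.073×(CO2 in A), and the absorber passes all CO2, so CO2 in N = CO2 in A = 6733.2 tonne/day.
ethanol vapour in N: m_A = 1920×0.744 + (1−0.073)·(1−0.769)·m_A, so m_A = 1428.5/0.7859 = 1817.7 tonne/day.
A = (1−0.769)×1817.7 + 6733.2 = 7153 tonne/day.
Purge E = 0.073×7153 = 522.17 tonne/day.

522.2 tonne/day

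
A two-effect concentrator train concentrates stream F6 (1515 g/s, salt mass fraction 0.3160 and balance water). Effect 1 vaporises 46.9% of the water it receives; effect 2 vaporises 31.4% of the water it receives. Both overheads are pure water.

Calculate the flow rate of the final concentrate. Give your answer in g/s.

856.2 g/s

water in feed = 1515×0.684 = 1036.3 g/s.
After stage 1: water left = (1−0.469)×1036.3 = 550.25; stream total = 1029 g/s.
After stage 2: water left = (1−0.314)×550.25 = 377.47; final concentrate = 856.21 g/s.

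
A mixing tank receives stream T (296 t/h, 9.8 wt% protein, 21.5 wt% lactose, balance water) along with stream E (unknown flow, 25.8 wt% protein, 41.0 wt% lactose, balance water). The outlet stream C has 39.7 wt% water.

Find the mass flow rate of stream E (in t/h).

1321 t/h

Let E be the unknown flow. Total out = 296 + E.
water balance: 203.35 + 0.332·E = 0.397·(296 + E)
(0.332 − 0.397)·E = 0.397×296 − 203.35 = -85.84
E = -85.84 / -0.065 = 1320.6 t/h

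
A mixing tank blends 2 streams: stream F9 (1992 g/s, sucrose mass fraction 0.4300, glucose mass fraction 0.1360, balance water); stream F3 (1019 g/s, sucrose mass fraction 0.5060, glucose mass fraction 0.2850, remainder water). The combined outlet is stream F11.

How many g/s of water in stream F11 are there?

water out = water in = 1992×0.434 + 1019×0.209 = 1077.5 g/s.

1077 g/s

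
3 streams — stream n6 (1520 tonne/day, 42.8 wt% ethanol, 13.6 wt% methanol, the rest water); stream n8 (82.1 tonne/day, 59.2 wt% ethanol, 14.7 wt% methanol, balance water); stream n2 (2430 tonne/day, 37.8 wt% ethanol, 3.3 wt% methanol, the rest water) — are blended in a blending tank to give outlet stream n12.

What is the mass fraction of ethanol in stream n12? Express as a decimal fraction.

Total flow out = 1520 + 82.1 + 2430 = 4032.1 tonne/day.
ethanol in = 1520×0.428 + 82.1×0.592 + 2430×0.378 = 1617.7 tonne/day.
ethanol mass fraction in n12 = 1617.7/4032.1 = 0.401.

0.401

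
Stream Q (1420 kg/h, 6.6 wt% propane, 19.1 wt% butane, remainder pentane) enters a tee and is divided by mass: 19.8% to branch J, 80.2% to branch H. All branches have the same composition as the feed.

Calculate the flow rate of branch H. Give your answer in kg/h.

Branch H flow = 0.802×1420 = 1138.8 kg/h.

1139 kg/h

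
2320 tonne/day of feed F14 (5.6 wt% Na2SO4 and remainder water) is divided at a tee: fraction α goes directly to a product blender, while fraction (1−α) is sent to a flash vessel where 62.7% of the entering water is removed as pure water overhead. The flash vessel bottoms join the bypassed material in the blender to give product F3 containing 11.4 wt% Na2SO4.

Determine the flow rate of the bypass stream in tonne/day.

All 2320×0.056 = 129.92 tonne/day of Na2SO4 reaches F3, so F3 = 129.92/0.114 = 1139.6 tonne/day and vapour = 1180.4 tonne/day.
The evaporator receives (1−α)·2320 of feed at 0.944 water and removes 0.627 of that water:
0.627×0.944×(1−α)×2320 = 1180.4
(1−α) = 1180.4/1373.2 = 0.8596;  α = 0.1404.
Bypass flow = 0.1404×2320 = 325.79 tonne/day.

325.8 tonne/day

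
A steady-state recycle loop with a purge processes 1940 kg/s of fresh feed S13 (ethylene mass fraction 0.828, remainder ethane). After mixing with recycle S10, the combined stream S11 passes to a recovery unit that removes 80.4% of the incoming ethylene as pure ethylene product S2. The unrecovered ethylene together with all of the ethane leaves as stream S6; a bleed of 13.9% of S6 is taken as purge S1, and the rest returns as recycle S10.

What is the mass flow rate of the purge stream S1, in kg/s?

ethane enters only via S13 and leaves only via the purge: 1940×0.172 = 0.139×(ethane in S6), and the recovery unit passes all ethane, so ethane in S11 = ethane in S6 = 2400.6 kg/s.
ethylene in S11: m_A = 1940×0.828 + (1−0.139)·(1−0.804)·m_A, so m_A = 1606.3/0.8312 = 1932.4 kg/s.
S6 = (1−0.804)×1932.4 + 2400.6 = 2779.3 kg/s.
Purge S1 = 0.139×2779.3 = 386.33 kg/s.

386.3 kg/s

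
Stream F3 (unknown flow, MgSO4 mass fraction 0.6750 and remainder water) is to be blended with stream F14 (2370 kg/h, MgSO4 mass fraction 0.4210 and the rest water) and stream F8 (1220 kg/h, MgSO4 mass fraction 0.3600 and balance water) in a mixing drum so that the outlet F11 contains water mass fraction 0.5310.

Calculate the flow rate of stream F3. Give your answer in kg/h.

Let F3 be the unknown flow. Total out = 3590 + F3.
water balance: 2153 + 0.325·F3 = 0.531·(3590 + F3)
(0.325 − 0.531)·F3 = 0.531×3590 − 2153 = -246.74
F3 = -246.74 / -0.206 = 1197.8 kg/h

1198 kg/h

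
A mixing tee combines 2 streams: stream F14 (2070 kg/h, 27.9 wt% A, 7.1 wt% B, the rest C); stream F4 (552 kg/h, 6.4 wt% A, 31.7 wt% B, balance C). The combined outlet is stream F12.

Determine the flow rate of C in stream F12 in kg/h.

C out = C in = 2070×0.650 + 552×0.619 = 1687.2 kg/h.

1687 kg/h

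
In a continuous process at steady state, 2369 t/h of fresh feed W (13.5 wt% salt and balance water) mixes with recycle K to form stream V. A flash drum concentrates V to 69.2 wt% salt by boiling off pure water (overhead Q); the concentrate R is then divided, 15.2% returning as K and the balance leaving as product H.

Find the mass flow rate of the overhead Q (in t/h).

Overall salt balance (none leaves overhead): salt in fresh feed = salt in product, i.e. 2369×0.135 = (1−0.152)·R·0.692.
R = 319.81/(0.692×0.848) = 545 t/h.
Recycle K = 0.152×545 = 82.84 t/h.
Combined feed V = 2369 + 82.84 = 2451.8 t/h.
Overhead Q = V − R = 2451.8 − 545 = 1906.8 t/h.

1907 t/h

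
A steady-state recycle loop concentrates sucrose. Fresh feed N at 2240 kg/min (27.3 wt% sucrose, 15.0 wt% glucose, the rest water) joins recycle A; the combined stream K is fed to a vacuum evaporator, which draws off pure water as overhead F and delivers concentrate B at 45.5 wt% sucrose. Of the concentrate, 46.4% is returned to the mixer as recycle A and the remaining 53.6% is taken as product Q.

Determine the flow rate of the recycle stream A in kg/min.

1163 kg/min

Overall sucrose balance (none leaves overhead): sucrose in fresh feed = sucrose in product, i.e. 2240×0.273 = (1−0.464)·B·0.455.
B = 611.52/(0.455×0.536) = 2507.5 kg/min.
Recycle A = 0.464×2507.5 = 1163.5 kg/min.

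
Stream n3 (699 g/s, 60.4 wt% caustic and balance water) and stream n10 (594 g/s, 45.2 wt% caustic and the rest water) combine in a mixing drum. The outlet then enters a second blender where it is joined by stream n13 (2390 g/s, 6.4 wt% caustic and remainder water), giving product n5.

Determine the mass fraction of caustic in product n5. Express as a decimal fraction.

Overall, product flow = 3683 g/s.
caustic in = 699×0.604 + 594×0.452 + 2390×0.064 = 843.64 g/s.
caustic fraction in n5 = 0.2291.

0.2291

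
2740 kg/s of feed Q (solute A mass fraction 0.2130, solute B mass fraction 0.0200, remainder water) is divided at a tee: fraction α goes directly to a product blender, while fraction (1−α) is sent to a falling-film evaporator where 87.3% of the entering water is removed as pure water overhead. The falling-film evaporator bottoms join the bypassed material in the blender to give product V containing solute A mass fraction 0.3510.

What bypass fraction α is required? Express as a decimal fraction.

0.413

All 2740×0.213 = 583.62 kg/s of solute A reaches V, so V = 583.62/0.351 = 1662.7 kg/s and vapour = 1077.3 kg/s.
The evaporator receives (1−α)·2740 of feed at 0.767 water and removes 0.873 of that water:
0.873×0.767×(1−α)×2740 = 1077.3
(1−α) = 1077.3/1834.7 = 0.5872;  α = 0.4128.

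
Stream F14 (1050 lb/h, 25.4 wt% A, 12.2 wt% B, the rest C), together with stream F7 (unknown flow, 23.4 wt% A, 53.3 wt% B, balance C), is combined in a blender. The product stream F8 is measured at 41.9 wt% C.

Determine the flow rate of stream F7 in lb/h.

Let F7 be the unknown flow. Total out = 1050 + F7.
C balance: 655.2 + 0.233·F7 = 0.419·(1050 + F7)
(0.233 − 0.419)·F7 = 0.419×1050 − 655.2 = -215.25
F7 = -215.25 / -0.186 = 1157.3 lb/h

1157 lb/h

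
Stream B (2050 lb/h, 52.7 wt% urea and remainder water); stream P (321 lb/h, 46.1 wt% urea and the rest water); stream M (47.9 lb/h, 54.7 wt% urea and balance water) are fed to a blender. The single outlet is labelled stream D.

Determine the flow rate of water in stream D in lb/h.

water out = water in = 2050×0.473 + 321×0.539 + 47.9×0.453 = 1164.4 lb/h.

1164 lb/h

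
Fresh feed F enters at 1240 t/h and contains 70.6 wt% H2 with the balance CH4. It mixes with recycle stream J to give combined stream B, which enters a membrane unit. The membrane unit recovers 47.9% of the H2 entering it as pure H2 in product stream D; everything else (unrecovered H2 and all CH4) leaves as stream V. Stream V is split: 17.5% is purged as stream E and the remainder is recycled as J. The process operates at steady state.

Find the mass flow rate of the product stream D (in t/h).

735.5 t/h

H2 in B: m_A = 1240×0.706 + (1−0.175)·(1−0.479)·m_A, so m_A = 875.44/0.5702 = 1535.4 t/h.
Product D = 0.479×1535.4 = 735.45 t/h.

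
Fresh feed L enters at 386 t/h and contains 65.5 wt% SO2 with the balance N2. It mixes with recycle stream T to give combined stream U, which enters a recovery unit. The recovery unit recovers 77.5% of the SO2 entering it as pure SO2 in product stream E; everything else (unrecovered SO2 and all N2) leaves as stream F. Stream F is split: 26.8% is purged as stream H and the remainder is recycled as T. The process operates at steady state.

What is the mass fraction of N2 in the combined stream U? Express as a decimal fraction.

0.621

N2 enters only via L and leaves only via the purge: 386×0.345 = 0.268×(N2 in F), and the recovery unit passes all N2, so N2 in U = N2 in F = 496.9 t/h.
SO2 in U: m_A = 386×0.655 + (1−0.268)·(1−0.775)·m_A, so m_A = 252.83/0.8353 = 302.68 t/h.
U = 302.68 + 496.9 = 799.58 t/h.
N2 fraction in U = 496.9/799.58 = 0.621.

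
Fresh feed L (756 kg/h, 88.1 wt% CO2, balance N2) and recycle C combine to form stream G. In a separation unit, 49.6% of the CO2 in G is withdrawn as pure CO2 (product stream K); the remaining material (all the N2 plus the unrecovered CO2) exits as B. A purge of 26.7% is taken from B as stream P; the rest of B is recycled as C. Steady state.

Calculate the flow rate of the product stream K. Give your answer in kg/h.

523.9 kg/h

CO2 in G: m_A = 756×0.881 + (1−0.267)·(1−0.496)·m_A, so m_A = 666.04/0.6306 = 1056.2 kg/h.
Product K = 0.496×1056.2 = 523.9 kg/h.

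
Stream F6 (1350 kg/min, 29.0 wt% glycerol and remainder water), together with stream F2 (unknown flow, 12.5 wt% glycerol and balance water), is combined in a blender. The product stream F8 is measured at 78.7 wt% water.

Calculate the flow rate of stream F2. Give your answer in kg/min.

1181 kg/min

Let F2 be the unknown flow. Total out = 1350 + F2.
water balance: 958.5 + 0.875·F2 = 0.787·(1350 + F2)
(0.875 − 0.787)·F2 = 0.787×1350 − 958.5 = 103.95
F2 = 103.95 / 0.088 = 1181.3 kg/min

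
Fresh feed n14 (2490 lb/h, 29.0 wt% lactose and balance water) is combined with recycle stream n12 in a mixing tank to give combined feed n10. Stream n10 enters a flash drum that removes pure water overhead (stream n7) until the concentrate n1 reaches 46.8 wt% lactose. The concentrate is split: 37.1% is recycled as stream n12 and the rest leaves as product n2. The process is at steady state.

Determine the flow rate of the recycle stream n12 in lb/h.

Overall lactose balance (none leaves overhead): lactose in fresh feed = lactose in product, i.e. 2490×0.290 = (1−0.371)·n1·0.468.
n1 = 722.1/(0.468×0.629) = 2453 lb/h.
Recycle n12 = 0.371×2453 = 910.07 lb/h.

910.1 lb/h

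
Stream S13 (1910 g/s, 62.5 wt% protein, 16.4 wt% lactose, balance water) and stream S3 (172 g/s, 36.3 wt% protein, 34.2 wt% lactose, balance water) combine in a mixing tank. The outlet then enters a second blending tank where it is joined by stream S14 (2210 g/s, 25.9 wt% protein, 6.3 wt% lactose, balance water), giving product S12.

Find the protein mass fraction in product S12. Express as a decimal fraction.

Overall, product flow = 4292 g/s.
protein in = 1910×0.625 + 172×0.363 + 2210×0.259 = 1828.6 g/s.
protein fraction in S12 = 0.426.

0.426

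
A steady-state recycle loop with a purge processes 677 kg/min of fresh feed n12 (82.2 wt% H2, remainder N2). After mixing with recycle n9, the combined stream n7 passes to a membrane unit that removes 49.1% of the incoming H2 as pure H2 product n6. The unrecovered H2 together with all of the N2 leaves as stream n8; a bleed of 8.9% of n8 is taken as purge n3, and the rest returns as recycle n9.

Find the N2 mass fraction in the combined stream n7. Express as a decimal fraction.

0.5661

N2 enters only via n12 and leaves only via the purge: 677×0.178 = 0.089×(N2 in n8), and the membrane unit passes all N2, so N2 in n7 = N2 in n8 = 1354 kg/min.
H2 in n7: m_A = 677×0.822 + (1−0.089)·(1−0.491)·m_A, so m_A = 556.49/0.5363 = 1037.7 kg/min.
n7 = 1037.7 + 1354 = 2391.7 kg/min.
N2 fraction in n7 = 1354/2391.7 = 0.5661.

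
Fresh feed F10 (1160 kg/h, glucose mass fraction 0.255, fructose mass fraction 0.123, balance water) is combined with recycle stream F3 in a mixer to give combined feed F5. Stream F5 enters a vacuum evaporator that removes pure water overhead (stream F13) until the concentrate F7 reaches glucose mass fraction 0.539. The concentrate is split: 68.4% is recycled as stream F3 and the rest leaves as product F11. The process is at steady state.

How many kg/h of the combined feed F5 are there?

2348 kg/h

Overall glucose balance (none leaves overhead): glucose in fresh feed = glucose in product, i.e. 1160×0.255 = (1−0.684)·F7·0.539.
F7 = 295.8/(0.539×0.316) = 1736.7 kg/h.
Recycle F3 = 0.684×1736.7 = 1187.9 kg/h.
Combined feed F5 = 1160 + 1187.9 = 2347.9 kg/h.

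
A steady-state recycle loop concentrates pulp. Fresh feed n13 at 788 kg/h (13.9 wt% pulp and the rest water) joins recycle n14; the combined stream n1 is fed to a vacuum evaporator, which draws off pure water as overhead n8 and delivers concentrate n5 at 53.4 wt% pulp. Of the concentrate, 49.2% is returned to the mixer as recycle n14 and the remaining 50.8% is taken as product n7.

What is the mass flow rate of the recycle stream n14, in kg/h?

198.7 kg/h

Overall pulp balance (none leaves overhead): pulp in fresh feed = pulp in product, i.e. 788×0.139 = (1−0.492)·n5·0.534.
n5 = 109.53/(0.534×0.508) = 403.77 kg/h.
Recycle n14 = 0.492×403.77 = 198.66 kg/h.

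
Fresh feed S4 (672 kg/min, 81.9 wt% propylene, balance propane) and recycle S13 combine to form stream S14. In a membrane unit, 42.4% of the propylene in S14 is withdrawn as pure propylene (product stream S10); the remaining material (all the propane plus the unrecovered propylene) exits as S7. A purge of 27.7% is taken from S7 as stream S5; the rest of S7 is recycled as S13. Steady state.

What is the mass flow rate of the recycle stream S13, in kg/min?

propane enters only via S4 and leaves only via the purge: 672×0.181 = 0.277×(propane in S7), and the membrane unit passes all propane, so propane in S14 = propane in S7 = 439.1 kg/min.
propylene in S14: m_A = 672×0.819 + (1−0.277)·(1−0.424)·m_A, so m_A = 550.37/0.5836 = 943.13 kg/min.
S7 = (1−0.424)×943.13 + 439.1 = 982.35 kg/min.
Recycle S13 = (1−0.277)×982.35 = 710.24 kg/min.

710.2 kg/min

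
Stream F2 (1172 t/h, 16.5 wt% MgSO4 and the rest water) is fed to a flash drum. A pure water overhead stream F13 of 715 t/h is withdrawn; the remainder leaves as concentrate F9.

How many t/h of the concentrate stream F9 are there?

457 t/h

Concentrate = 1172 − 715 = 457 t/h.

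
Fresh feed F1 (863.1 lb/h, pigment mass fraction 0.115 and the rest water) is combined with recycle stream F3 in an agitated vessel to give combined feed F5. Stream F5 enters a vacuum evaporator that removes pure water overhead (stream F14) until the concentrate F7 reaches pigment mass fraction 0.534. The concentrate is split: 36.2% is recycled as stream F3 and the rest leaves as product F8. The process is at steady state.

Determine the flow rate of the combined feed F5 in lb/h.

Overall pigment balance (none leaves overhead): pigment in fresh feed = pigment in product, i.e. 863.1×0.115 = (1−0.362)·F7·0.534.
F7 = 99.257/(0.534×0.638) = 291.34 lb/h.
Recycle F3 = 0.362×291.34 = 105.46 lb/h.
Combined feed F5 = 863.1 + 105.46 = 968.56 lb/h.

968.6 lb/h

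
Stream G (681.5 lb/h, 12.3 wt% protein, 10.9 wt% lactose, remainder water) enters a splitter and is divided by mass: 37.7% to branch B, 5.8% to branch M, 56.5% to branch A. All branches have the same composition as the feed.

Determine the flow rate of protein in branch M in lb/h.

Branch M total = 0.058×681.5 = 39.527 lb/h.
protein in M = 0.123×39.527 = 4.8618 lb/h.

4.862 lb/h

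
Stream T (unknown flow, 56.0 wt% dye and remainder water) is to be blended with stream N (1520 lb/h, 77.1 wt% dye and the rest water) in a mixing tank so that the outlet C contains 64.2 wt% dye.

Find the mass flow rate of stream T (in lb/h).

Let T be the unknown flow. Total out = 1520 + T.
dye balance: 1171.9 + 0.560·T = 0.642·(1520 + T)
(0.560 − 0.642)·T = 0.642×1520 − 1171.9 = -196.08
T = -196.08 / -0.082 = 2391.2 lb/h

2391 lb/h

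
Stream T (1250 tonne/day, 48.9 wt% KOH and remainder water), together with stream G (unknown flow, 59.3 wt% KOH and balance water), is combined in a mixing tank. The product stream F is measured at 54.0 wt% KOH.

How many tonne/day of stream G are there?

Let G be the unknown flow. Total out = 1250 + G.
KOH balance: 611.25 + 0.593·G = 0.540·(1250 + G)
(0.593 − 0.540)·G = 0.540×1250 − 611.25 = 63.75
G = 63.75 / 0.053 = 1202.8 tonne/day

1203 tonne/day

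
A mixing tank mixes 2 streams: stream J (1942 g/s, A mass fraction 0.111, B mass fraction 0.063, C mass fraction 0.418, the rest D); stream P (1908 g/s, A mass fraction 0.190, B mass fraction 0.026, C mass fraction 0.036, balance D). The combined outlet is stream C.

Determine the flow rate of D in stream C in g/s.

2220 g/s

D out = D in = 1942×0.408 + 1908×0.748 = 2219.5 g/s.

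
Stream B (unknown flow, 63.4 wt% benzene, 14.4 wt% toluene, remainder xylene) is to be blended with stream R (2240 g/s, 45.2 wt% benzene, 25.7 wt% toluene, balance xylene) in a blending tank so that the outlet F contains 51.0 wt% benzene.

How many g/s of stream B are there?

1048 g/s

Let B be the unknown flow. Total out = 2240 + B.
benzene balance: 1012.5 + 0.634·B = 0.510·(2240 + B)
(0.634 − 0.510)·B = 0.510×2240 − 1012.5 = 129.92
B = 129.92 / 0.124 = 1047.7 g/s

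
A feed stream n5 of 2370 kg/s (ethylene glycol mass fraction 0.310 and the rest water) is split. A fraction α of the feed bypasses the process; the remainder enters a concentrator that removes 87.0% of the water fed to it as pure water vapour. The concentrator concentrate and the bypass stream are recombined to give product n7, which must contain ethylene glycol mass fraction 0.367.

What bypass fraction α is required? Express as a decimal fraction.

0.741

All 2370×0.310 = 734.7 kg/s of ethylene glycol reaches n7, so n7 = 734.7/0.367 = 2001.9 kg/s and vapour = 368.09 kg/s.
The evaporator receives (1−α)·2370 of feed at 0.690 water and removes 0.870 of that water:
0.870×0.690×(1−α)×2370 = 368.09
(1−α) = 368.09/1422.7 = 0.2587;  α = 0.7413.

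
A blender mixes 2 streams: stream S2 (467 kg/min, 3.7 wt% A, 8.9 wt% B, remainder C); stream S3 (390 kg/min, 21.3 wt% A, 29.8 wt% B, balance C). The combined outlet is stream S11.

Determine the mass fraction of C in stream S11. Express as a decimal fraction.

Total flow out = 467 + 390 = 857 kg/min.
C in = 467×0.874 + 390×0.489 = 598.87 kg/min.
C mass fraction in S11 = 598.87/857 = 0.699.

0.699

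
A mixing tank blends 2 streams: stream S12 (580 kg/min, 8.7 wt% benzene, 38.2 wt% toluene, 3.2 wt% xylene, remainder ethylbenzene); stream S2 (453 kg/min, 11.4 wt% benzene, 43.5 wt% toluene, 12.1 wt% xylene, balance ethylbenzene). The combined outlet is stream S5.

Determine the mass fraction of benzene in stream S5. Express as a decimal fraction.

Total flow out = 580 + 453 = 1033 kg/min.
benzene in = 580×0.087 + 453×0.114 = 102.1 kg/min.
benzene mass fraction in S5 = 102.1/1033 = 0.099.

0.099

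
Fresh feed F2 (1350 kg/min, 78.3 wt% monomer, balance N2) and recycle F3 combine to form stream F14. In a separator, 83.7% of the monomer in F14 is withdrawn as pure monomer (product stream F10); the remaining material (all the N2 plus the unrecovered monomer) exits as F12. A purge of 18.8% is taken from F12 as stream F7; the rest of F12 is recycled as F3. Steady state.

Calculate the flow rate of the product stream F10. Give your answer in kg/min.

1020 kg/min

monomer in F14: m_A = 1350×0.783 + (1−0.188)·(1−0.837)·m_A, so m_A = 1057/0.8676 = 1218.3 kg/min.
Product F10 = 0.837×1218.3 = 1019.7 kg/min.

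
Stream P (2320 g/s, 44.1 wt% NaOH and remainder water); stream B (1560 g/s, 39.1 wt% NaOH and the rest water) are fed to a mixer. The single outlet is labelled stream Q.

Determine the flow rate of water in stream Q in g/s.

water out = water in = 2320×0.559 + 1560×0.609 = 2246.9 g/s.

2247 g/s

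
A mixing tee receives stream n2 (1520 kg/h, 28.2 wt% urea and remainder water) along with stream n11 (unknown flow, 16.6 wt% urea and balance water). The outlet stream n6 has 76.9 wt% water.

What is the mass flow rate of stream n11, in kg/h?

Let n11 be the unknown flow. Total out = 1520 + n11.
water balance: 1091.4 + 0.834·n11 = 0.769·(1520 + n11)
(0.834 − 0.769)·n11 = 0.769×1520 − 1091.4 = 77.52
n11 = 77.52 / 0.065 = 1192.6 kg/h

1193 kg/h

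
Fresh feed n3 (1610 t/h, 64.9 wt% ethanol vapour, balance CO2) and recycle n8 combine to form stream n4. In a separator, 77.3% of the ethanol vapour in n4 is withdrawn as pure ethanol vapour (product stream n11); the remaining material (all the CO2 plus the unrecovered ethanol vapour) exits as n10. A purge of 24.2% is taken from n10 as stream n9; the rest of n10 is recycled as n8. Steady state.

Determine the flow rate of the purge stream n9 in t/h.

CO2 enters only via n3 and leaves only via the purge: 1610×0.351 = 0.242×(CO2 in n10), and the separator passes all CO2, so CO2 in n4 = CO2 in n10 = 2335.2 t/h.
ethanol vapour in n4: m_A = 1610×0.649 + (1−0.242)·(1−0.773)·m_A, so m_A = 1044.9/0.8279 = 1262 t/h.
n10 = (1−0.773)×1262 + 2335.2 = 2621.6 t/h.
Purge n9 = 0.242×2621.6 = 634.44 t/h.

634.4 t/h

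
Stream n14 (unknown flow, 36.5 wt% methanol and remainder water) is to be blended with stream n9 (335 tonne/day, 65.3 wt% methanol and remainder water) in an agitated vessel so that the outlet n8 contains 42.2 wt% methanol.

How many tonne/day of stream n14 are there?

Let n14 be the unknown flow. Total out = 335 + n14.
methanol balance: 218.75 + 0.365·n14 = 0.422·(335 + n14)
(0.365 − 0.422)·n14 = 0.422×335 − 218.75 = -77.385
n14 = -77.385 / -0.057 = 1357.6 tonne/day

1358 tonne/day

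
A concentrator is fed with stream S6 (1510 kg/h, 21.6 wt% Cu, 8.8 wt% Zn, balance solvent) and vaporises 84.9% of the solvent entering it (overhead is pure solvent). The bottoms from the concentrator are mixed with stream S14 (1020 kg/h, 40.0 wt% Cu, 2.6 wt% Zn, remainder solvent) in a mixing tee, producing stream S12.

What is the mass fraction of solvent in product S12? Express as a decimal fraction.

0.454

Vapour removed = 0.849×0.696×1510 = 892.27 kg/h; concentrate = 617.73 kg/h.
solvent reaching the mixer = 158.69 (from concentrate) + 1020×0.574 = 744.17 kg/h.
Product flow = 617.73 + 1020 = 1637.7 kg/h; solvent fraction = 0.454.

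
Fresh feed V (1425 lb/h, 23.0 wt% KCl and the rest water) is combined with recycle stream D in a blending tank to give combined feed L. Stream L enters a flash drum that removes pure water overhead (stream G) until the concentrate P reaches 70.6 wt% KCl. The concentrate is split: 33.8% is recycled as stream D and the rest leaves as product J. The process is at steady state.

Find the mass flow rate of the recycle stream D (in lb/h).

237 lb/h

Overall KCl balance (none leaves overhead): KCl in fresh feed = KCl in product, i.e. 1425×0.230 = (1−0.338)·P·0.706.
P = 327.75/(0.706×0.662) = 701.26 lb/h.
Recycle D = 0.338×701.26 = 237.03 lb/h.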